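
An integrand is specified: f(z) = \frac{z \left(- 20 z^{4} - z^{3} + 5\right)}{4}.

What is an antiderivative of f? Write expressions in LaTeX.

A first test for any F(z): its z-derivative must equal f(z) identically.
Check: d/dz[- \frac{z^{2} \left(100 z^{4} + 6 z^{3} - 75\right)}{120}] = - 5 z^{5} - \frac{z^{4}}{4} + \frac{5 z}{4}, which equals f(z).

An antiderivative is F(z) = - \frac{z^{2} \left(100 z^{4} + 6 z^{3} - 75\right)}{120}.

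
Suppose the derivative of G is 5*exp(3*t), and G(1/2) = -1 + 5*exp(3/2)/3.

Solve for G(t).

The proposed G(t) is checked by its d/dt: the result must match the given G'(t).
A general antiderivative is 5*exp(3*t)/3 + C.
The condition gives C = -1 + 5*exp(3/2)/3 - (5*exp(3/2)/3) = -1.
So G(t) = 5*exp(3*t)/3 - 1.
Check: d/dt[5*exp(3*t)/3 - 1] = 5*exp(3*t) = G'(t).

G(t) = 5*exp(3*t)/3 - 1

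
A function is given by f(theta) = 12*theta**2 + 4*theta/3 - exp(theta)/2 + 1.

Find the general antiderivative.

The integrand splits into summands that can be handled one at a time.
Check: d/dtheta[(24*theta**3 + 4*theta**2 + 6*theta - 3*exp(theta))/6] = 12*theta**2 + 4*theta/3 - exp(theta)/2 + 1 = f(theta).

F(theta) = (24*theta**3 + 4*theta**2 + 6*theta - 3*exp(theta))/6 + C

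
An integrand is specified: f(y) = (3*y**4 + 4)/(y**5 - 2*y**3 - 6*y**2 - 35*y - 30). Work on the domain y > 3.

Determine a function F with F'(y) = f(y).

Factor the denominator ((y - 3)*(y + 1)*(y + 2)*(y**2 + 5)) and decompose: f = 79*(2*y - 1)/(126*(y**2 + 5)) + 52/(45*(y + 2)) - 7/(24*(y + 1)) + 247/(280*(y - 3)); each piece integrates to a log, atan, or power term.
Check: d/dy[(2223*log(y - 3) - 735*log(y + 1) + 2912*log(y + 2) + 1580*log(y**2 + 5) - 316*sqrt(5)*atan(sqrt(5)*y/5))/2520] = (3*y**4 + 4)/(y**5 - 2*y**3 - 6*y**2 - 35*y - 30) = f(y).

An antiderivative is F(y) = (2223*log(y - 3) - 735*log(y + 1) + 2912*log(y + 2) + 1580*log(y**2 + 5) - 316*sqrt(5)*atan(sqrt(5)*y/5))/2520.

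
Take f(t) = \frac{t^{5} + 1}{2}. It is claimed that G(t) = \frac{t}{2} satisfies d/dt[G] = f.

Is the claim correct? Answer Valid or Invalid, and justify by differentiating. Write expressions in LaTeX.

Invalid: d/dt[G] - f = - \frac{t^{5}}{2}, which is not 0.

d/dt[G] = \frac{1}{2}
d/dt[G] - f(t) = - \frac{t^{5}}{2} != 0.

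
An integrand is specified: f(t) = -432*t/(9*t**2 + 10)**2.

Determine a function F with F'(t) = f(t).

f matches the chain-rule pattern g'(h)*h' with inner function h(t) = 3*t**2/2 + 5/3; substituting u = h(t) collapses the integral.
Check: d/dt[24/(9*t**2 + 10)] = -432*t/(81*t**4 + 180*t**2 + 100), which equals f(t).

An antiderivative is F(t) = 24/(9*t**2 + 10).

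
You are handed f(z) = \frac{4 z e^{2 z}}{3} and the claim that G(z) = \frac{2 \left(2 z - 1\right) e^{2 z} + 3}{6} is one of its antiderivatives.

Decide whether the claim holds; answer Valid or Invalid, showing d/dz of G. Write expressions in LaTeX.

Valid - differentiating G returns exactly f.

d/dz[G] = \frac{4 z e^{2 z}}{3}
This equals f(z) exactly, so the claim holds.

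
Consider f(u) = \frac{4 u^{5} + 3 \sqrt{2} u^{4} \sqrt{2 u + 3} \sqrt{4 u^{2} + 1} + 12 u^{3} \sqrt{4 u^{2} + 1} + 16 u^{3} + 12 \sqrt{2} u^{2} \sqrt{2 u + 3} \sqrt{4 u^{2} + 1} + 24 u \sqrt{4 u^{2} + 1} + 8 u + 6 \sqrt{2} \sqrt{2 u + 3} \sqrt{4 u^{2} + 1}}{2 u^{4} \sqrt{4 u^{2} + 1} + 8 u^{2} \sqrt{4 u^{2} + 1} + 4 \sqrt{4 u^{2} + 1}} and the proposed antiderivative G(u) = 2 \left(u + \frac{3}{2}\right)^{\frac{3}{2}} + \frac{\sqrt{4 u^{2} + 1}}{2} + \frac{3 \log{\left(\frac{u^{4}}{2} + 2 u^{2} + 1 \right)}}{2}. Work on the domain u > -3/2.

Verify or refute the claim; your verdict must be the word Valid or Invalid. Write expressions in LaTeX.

d/du[G] = \frac{2 \sqrt{2} u^{5} + 3 u^{4} \sqrt{2 u + 3} \sqrt{4 u^{2} + 1} + 6 \sqrt{2} u^{3} \sqrt{4 u^{2} + 1} + 8 \sqrt{2} u^{3} + 12 u^{2} \sqrt{2 u + 3} \sqrt{4 u^{2} + 1} + 12 \sqrt{2} u \sqrt{4 u^{2} + 1} + 4 \sqrt{2} u + 6 \sqrt{2 u + 3} \sqrt{4 u^{2} + 1}}{\sqrt{2} u^{4} \sqrt{4 u^{2} + 1} + 4 \sqrt{2} u^{2} \sqrt{4 u^{2} + 1} + 2 \sqrt{2} \sqrt{4 u^{2} + 1}}
This equals f(u) exactly, so the claim holds.

Valid - differentiating G returns exactly f.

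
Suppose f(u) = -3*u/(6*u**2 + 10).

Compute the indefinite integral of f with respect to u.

The substitution w = u**2 + 5/3 works: f is exactly (dF/dw)*(dw/du) for that inner function.
Check: d/du[-log(u**2 + 5/3)/4] = -3*u/(6*u**2 + 10) = f(u).

F(u) = -log(u**2 + 5/3)/4 + C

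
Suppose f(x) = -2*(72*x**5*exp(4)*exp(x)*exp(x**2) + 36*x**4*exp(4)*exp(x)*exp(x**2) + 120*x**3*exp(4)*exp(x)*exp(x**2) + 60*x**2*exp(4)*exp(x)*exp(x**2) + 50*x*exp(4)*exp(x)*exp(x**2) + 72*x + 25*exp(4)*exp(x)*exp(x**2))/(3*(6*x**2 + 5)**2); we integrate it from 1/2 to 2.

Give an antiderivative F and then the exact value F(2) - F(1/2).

Antiderivative: F(x) = -2*exp(4)*exp(x)*exp(x**2)/3 + 2/(3*x**2 + 5/2); value = -2*exp(10)/3 - 180/377 + 2*exp(19/4)/3

Recover f(x) by differentiating a candidate F(x); any mismatch rules it out.
F(x) = -2*exp(4)*exp(x)*exp(x**2)/3 + 2/(3*x**2 + 5/2) is an antiderivative of f.
Check: d/dx[-2*exp(4)*exp(x)*exp(x**2)/3 + 2/(3*x**2 + 5/2)] = (-144*x**5*exp(4)*exp(x)*exp(x**2) - 72*x**4*exp(4)*exp(x)*exp(x**2) - 240*x**3*exp(4)*exp(x)*exp(x**2) - 120*x**2*exp(4)*exp(x)*exp(x**2) - 100*x*exp(4)*exp(x)*exp(x**2) - 144*x - 50*exp(4)*exp(x)*exp(x**2))/(108*x**4 + 180*x**2 + 75), which equals f(x).
F(2) = 4/29 - 2*exp(10)/3; F(1/2) = 8/13 - 2*exp(19/4)/3.
Integral = F(2) - F(1/2) = -2*exp(10)/3 - 180/377 + 2*exp(19/4)/3.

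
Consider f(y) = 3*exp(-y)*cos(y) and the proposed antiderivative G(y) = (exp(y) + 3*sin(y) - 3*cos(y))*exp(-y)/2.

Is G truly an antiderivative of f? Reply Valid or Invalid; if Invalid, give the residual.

Valid - the claim checks out under differentiation.

d/dy[G] = 3*exp(-y)*cos(y)
This equals f(y) exactly, so the claim holds.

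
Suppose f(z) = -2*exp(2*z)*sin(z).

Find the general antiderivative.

For F(z) to be correct the identity F'(z) - f(z) = 0 must hold.
Check: d/dz[2*(-2*sin(z) + cos(z))*exp(2*z)/5] = -2*exp(2*z)*sin(z) = f(z).

F(z) = 2*(-2*sin(z) + cos(z))*exp(2*z)/5 + C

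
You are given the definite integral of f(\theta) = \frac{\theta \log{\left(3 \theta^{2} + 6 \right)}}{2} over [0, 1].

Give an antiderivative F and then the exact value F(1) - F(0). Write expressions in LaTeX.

Since d/d\theta undoes antidifferentiation here, F'(\theta) = f(\theta) is required of F(\theta).
F(\theta) = \frac{\theta^{2} \log{\left(\theta^{2} + 2 \right)}}{4} - \frac{\theta^{2}}{4} + \frac{\theta^{2} \log{\left(3 \right)}}{4} + \frac{\log{\left(\theta^{2} + 2 \right)}}{2} is an antiderivative of f.
Check: d/d\theta[\frac{\theta^{2} \log{\left(\theta^{2} + 2 \right)}}{4} - \frac{\theta^{2}}{4} + \frac{\theta^{2} \log{\left(3 \right)}}{4} + \frac{\log{\left(\theta^{2} + 2 \right)}}{2}] = \frac{\theta \log{\left(\theta^{2} + 2 \right)}}{2} + \frac{\theta \log{\left(3 \right)}}{2}, which equals f(\theta).
F(1) = - \frac{1}{4} + \log{\left(3 \right)}; F(0) = \frac{\log{\left(2 \right)}}{2}.
Integral = F(1) - F(0) = - \frac{\log{\left(2 \right)}}{2} - \frac{1}{4} + \frac{\log{\left(3 \right)}}{2} + \frac{\log{\left(9 \right)}}{4}.

Antiderivative: F(\theta) = \frac{\theta^{2} \log{\left(\theta^{2} + 2 \right)}}{4} - \frac{\theta^{2}}{4} + \frac{\theta^{2} \log{\left(3 \right)}}{4} + \frac{\log{\left(\theta^{2} + 2 \right)}}{2}; value = - \frac{\log{\left(2 \right)}}{2} - \frac{1}{4} + \frac{\log{\left(3 \right)}}{2} + \frac{\log{\left(9 \right)}}{4}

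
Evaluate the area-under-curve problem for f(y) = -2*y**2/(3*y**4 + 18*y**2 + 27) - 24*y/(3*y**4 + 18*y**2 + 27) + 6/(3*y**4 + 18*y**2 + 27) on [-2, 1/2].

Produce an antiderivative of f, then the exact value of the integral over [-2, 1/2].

Recognize the product-rule pattern: f = u'v + uv' with u = 1/(y**2/2 + 3/2), v = y/3 + 2, so integration by parts undoes it.
F(y) = 2*(y + 6)/(3*(y**2 + 3)) is an antiderivative of f.
Check: d/dy[2*(y + 6)/(3*(y**2 + 3))] = (-2*y**2 - 24*y + 6)/(3*y**4 + 18*y**2 + 27), which equals f(y).
F(1/2) = 4/3; F(-2) = 8/21.
Integral = F(1/2) - F(-2) = 20/21.

Antiderivative: F(y) = 2*(y + 6)/(3*(y**2 + 3)); value = 20/21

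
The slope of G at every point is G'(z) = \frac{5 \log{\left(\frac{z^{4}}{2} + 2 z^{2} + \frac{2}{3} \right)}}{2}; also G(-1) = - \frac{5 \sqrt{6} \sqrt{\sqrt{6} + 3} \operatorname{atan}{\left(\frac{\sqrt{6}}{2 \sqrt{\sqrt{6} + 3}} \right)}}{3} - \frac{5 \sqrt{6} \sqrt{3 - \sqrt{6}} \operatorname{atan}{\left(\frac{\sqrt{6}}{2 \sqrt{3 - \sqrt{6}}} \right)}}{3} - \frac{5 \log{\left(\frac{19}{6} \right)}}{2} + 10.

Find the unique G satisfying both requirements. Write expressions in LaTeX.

Check a candidate G(z) by differentiating: d/dz[G] must match the given G'(z).
A general antiderivative is \frac{5 z \log{\left(\frac{z^{4}}{2} + 2 z^{2} + \frac{2}{3} \right)}}{2} - 10 z + 10 \sqrt{\frac{1}{2} - \frac{\sqrt{6}}{6}} \operatorname{atan}{\left(\frac{\sqrt{6} z}{2 \sqrt{3 - \sqrt{6}}} \right)} + 10 \sqrt{\frac{\sqrt{6}}{6} + \frac{1}{2}} \operatorname{atan}{\left(\frac{\sqrt{6} z}{2 \sqrt{\sqrt{6} + 3}} \right)} + C.
The condition gives C = - \frac{5 \sqrt{6} \sqrt{\sqrt{6} + 3} \operatorname{atan}{\left(\frac{\sqrt{6}}{2 \sqrt{\sqrt{6} + 3}} \right)}}{3} - \frac{5 \sqrt{6} \sqrt{3 - \sqrt{6}} \operatorname{atan}{\left(\frac{\sqrt{6}}{2 \sqrt{3 - \sqrt{6}}} \right)}}{3} - \frac{5 \log{\left(\frac{19}{6} \right)}}{2} + 10 - (- \frac{5 \sqrt{6} \sqrt{\sqrt{6} + 3} \operatorname{atan}{\left(\frac{\sqrt{6}}{2 \sqrt{\sqrt{6} + 3}} \right)}}{3} - \frac{5 \sqrt{6} \sqrt{3 - \sqrt{6}} \operatorname{atan}{\left(\frac{\sqrt{6}}{2 \sqrt{3 - \sqrt{6}}} \right)}}{3} - \frac{5 \log{\left(\frac{19}{6} \right)}}{2} + 10) = 0.
So G(z) = \frac{5 z \log{\left(\frac{z^{4}}{2} + 2 z^{2} + \frac{2}{3} \right)}}{2} - 10 z + 10 \sqrt{\frac{1}{2} - \frac{\sqrt{6}}{6}} \operatorname{atan}{\left(\frac{\sqrt{6} z}{2 \sqrt{3 - \sqrt{6}}} \right)} + 10 \sqrt{\frac{\sqrt{6}}{6} + \frac{1}{2}} \operatorname{atan}{\left(\frac{\sqrt{6} z}{2 \sqrt{\sqrt{6} + 3}} \right)}.
Check: d/dz[\frac{5 z \log{\left(\frac{z^{4}}{2} + 2 z^{2} + \frac{2}{3} \right)}}{2} - 10 z + 10 \sqrt{\frac{1}{2} - \frac{\sqrt{6}}{6}} \operatorname{atan}{\left(\frac{\sqrt{6} z}{2 \sqrt{3 - \sqrt{6}}} \right)} + 10 \sqrt{\frac{\sqrt{6}}{6} + \frac{1}{2}} \operatorname{atan}{\left(\frac{\sqrt{6} z}{2 \sqrt{\sqrt{6} + 3}} \right)}] = \frac{5 \log{\left(\frac{z^{4}}{2} + 2 z^{2} + \frac{2}{3} \right)}}{2} = G'(z).

G(z) = \frac{5 z \log{\left(\frac{z^{4}}{2} + 2 z^{2} + \frac{2}{3} \right)}}{2} - 10 z + 10 \sqrt{\frac{1}{2} - \frac{\sqrt{6}}{6}} \operatorname{atan}{\left(\frac{\sqrt{6} z}{2 \sqrt{3 - \sqrt{6}}} \right)} + 10 \sqrt{\frac{\sqrt{6}}{6} + \frac{1}{2}} \operatorname{atan}{\left(\frac{\sqrt{6} z}{2 \sqrt{\sqrt{6} + 3}} \right)}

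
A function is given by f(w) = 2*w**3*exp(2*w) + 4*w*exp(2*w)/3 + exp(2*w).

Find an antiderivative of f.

Recognize the product-rule pattern: f = u'v + uv' with u = w**3 - 3*w**2/2 + 13*w/6 - 7/12, v = exp(2*w), so integration by parts undoes it.
Check: d/dw[w**3*exp(2*w) - 3*w**2*exp(2*w)/2 + 13*w*exp(2*w)/6 - 7*exp(2*w)/12] = 2*w**3*exp(2*w) + 4*w*exp(2*w)/3 + exp(2*w) = f(w).

An antiderivative is F(w) = w**3*exp(2*w) - 3*w**2*exp(2*w)/2 + 13*w*exp(2*w)/6 - 7*exp(2*w)/12.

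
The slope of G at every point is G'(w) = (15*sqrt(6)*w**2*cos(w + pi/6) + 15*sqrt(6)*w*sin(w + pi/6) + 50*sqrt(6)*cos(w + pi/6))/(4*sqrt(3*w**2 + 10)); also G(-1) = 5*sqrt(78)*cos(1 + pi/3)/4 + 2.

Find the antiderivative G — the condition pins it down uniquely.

G'(w) has the shape u'v + uv' for u = 15*sqrt(w**2/2 + 5/3)/2 and v = sin(w + pi/6) — it is the derivative of the product u*v.
A general antiderivative is 15*sqrt(w**2/2 + 5/3)*sin(w + pi/6)/2 + C.
The condition gives C = 5*sqrt(78)*cos(1 + pi/3)/4 + 2 - (5*sqrt(78)*cos(1 + pi/3)/4) = 2.
So G(w) = (5*sqrt(6)*sqrt(3*w**2 + 10)*sin(w + pi/6) + 8)/4.
Check: d/dw[(5*sqrt(6)*sqrt(3*w**2 + 10)*sin(w + pi/6) + 8)/4] = (15*sqrt(6)*w**2*cos(w + pi/6) + 15*sqrt(6)*w*sin(w + pi/6) + 50*sqrt(6)*cos(w + pi/6))/(4*sqrt(3*w**2 + 10)) = G'(w).

G(w) = (5*sqrt(6)*sqrt(3*w**2 + 10)*sin(w + pi/6) + 8)/4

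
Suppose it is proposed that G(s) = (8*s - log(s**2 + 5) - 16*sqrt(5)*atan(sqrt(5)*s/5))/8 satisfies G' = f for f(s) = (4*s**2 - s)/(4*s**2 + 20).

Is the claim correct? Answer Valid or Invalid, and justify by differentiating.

d/ds[G] = (4*s**2 - s - 20)/(4*s**2 + 20)
d/ds[G] - f(s) = -5/(s**2 + 5) != 0.

Invalid: d/ds[G] - f = -5/(s**2 + 5), which is not 0.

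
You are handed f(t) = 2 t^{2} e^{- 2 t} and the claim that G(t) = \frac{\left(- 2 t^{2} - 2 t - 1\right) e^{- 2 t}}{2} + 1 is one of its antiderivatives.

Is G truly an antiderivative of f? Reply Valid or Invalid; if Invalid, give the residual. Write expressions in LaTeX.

d/dt[G] = 2 t^{2} e^{- 2 t}
This equals f(t) exactly, so the claim holds.

Valid: G'(t) = f(t).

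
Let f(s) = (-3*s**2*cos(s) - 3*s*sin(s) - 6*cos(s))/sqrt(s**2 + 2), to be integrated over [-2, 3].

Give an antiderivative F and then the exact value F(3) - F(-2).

Recognize the product-rule pattern: f = u'v + uv' with u = -3*sqrt(s**2 + 2), v = sin(s), so integration by parts undoes it.
F(s) = -3*sqrt(s**2 + 2)*sin(s) is an antiderivative of f.
Check: d/ds[-3*sqrt(s**2 + 2)*sin(s)] = (-3*s**2*cos(s) - 3*s*sin(s) - 6*cos(s))/sqrt(s**2 + 2) = f(s).
F(3) = -3*sqrt(11)*sin(3); F(-2) = 3*sqrt(6)*sin(2).
Integral = F(3) - F(-2) = -3*sqrt(6)*sin(2) - 3*sqrt(11)*sin(3).

Antiderivative: F(s) = -3*sqrt(s**2 + 2)*sin(s); value = -3*sqrt(6)*sin(2) - 3*sqrt(11)*sin(3)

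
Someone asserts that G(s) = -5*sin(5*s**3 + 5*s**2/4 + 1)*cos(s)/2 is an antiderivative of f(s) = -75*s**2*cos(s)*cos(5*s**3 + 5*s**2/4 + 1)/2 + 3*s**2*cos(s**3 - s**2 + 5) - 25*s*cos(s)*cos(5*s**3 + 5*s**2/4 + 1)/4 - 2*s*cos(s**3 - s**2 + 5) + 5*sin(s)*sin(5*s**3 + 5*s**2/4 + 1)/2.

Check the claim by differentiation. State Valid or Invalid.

d/ds[G] = -75*s**2*cos(s)*cos(5*s**3 + 5*s**2/4 + 1)/2 - 25*s*cos(s)*cos(5*s**3 + 5*s**2/4 + 1)/4 + 5*sin(s)*sin(5*s**3 + 5*s**2/4 + 1)/2
d/ds[G] - f(s) = -3*s**2*cos(s**3 - s**2 + 5) + 2*s*cos(s**3 - s**2 + 5) != 0.

Invalid: d/ds[G] - f = -3*s**2*cos(s**3 - s**2 + 5) + 2*s*cos(s**3 - s**2 + 5), which is not 0.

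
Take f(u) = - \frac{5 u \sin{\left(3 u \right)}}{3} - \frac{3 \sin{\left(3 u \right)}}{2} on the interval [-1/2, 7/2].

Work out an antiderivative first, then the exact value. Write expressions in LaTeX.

Antiderivative: F(u) = \frac{30 u \cos{\left(3 u \right)} - 10 \sin{\left(3 u \right)} + 27 \cos{\left(3 u \right)}}{54}; value = \frac{22 \cos{\left(\frac{21}{2} \right)}}{9} - \frac{5 \sin{\left(\frac{3}{2} \right)}}{27} - \frac{2 \cos{\left(\frac{3}{2} \right)}}{9} - \frac{5 \sin{\left(\frac{21}{2} \right)}}{27}

The integrand splits into summands that can be handled one at a time.
F(u) = \frac{30 u \cos{\left(3 u \right)} - 10 \sin{\left(3 u \right)} + 27 \cos{\left(3 u \right)}}{54} is an antiderivative of f.
Check: d/du[\frac{30 u \cos{\left(3 u \right)} - 10 \sin{\left(3 u \right)} + 27 \cos{\left(3 u \right)}}{54}] = - \frac{5 u \sin{\left(3 u \right)}}{3} - \frac{3 \sin{\left(3 u \right)}}{2} = f(u).
F(7/2) = \frac{22 \cos{\left(\frac{21}{2} \right)}}{9} - \frac{5 \sin{\left(\frac{21}{2} \right)}}{27}; F(-1/2) = \frac{2 \cos{\left(\frac{3}{2} \right)}}{9} + \frac{5 \sin{\left(\frac{3}{2} \right)}}{27}.
Integral = F(7/2) - F(-1/2) = \frac{22 \cos{\left(\frac{21}{2} \right)}}{9} - \frac{5 \sin{\left(\frac{3}{2} \right)}}{27} - \frac{2 \cos{\left(\frac{3}{2} \right)}}{9} - \frac{5 \sin{\left(\frac{21}{2} \right)}}{27}.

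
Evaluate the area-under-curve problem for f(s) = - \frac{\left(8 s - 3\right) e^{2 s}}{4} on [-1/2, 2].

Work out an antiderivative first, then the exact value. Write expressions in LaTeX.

Antiderivative: F(s) = \frac{\left(7 - 8 s\right) e^{2 s}}{8}; value = - \frac{9 e^{4}}{8} - \frac{11}{8 e}

f has the shape u'v + uv' for u = \frac{7}{8} - s and v = e^{2 s} — it is the derivative of the product u*v.
F(s) = \frac{\left(7 - 8 s\right) e^{2 s}}{8} is an antiderivative of f.
Check: d/ds[\frac{\left(7 - 8 s\right) e^{2 s}}{8}] = - 2 s e^{2 s} + \frac{3 e^{2 s}}{4}, which equals f(s).
F(2) = - \frac{9 e^{4}}{8}; F(-1/2) = \frac{11}{8 e}.
Integral = F(2) - F(-1/2) = - \frac{9 e^{4}}{8} - \frac{11}{8 e}.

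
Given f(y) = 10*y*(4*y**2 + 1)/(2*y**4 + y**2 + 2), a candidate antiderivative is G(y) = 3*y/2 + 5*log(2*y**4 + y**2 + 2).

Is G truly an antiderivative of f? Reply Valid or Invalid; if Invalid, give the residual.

Invalid: d/dy[G] - f = 3/2, which is not 0.

d/dy[G] = (6*y**4 + 80*y**3 + 3*y**2 + 20*y + 6)/(4*y**4 + 2*y**2 + 4)
d/dy[G] - f(y) = 3/2 != 0.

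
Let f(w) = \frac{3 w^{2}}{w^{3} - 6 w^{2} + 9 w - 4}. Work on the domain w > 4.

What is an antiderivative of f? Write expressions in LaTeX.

The denominator factors as \left(w - 4\right) \left(w - 1\right)^{2}; partial fractions split f into directly integrable pieces: - \frac{7}{3 \left(w - 1\right)} - \frac{1}{\left(w - 1\right)^{2}} + \frac{16}{3 \left(w - 4\right)}.
Check: d/dw[\frac{16 \left(w - 1\right) \log{\left(w - 4 \right)} - 7 \left(w - 1\right) \log{\left(w - 1 \right)} + 3}{3 \left(w - 1\right)}] = \frac{3 w^{2}}{w^{3} - 6 w^{2} + 9 w - 4} = f(w).

An antiderivative is F(w) = \frac{16 \left(w - 1\right) \log{\left(w - 4 \right)} - 7 \left(w - 1\right) \log{\left(w - 1 \right)} + 3}{3 \left(w - 1\right)}.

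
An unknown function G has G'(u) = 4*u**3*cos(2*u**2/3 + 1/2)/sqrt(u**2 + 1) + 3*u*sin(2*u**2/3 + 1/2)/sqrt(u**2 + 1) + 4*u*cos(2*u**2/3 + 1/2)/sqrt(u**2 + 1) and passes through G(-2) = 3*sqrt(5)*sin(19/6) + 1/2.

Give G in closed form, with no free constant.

G(u) = 3*sqrt(u**2 + 1)*sin(2*u**2/3 + 1/2) + 1/2

Recognize the product-rule pattern: G'(u) = v'r + vr' with v = 3*sqrt(4*u**2 + 4)/2, r = sin(2*u**2/3 + 1/2), so integration by parts undoes it.
A general antiderivative is 3*sqrt(4*u**2 + 4)*sin(2*u**2/3 + 1/2)/2 + C.
The condition gives C = 3*sqrt(5)*sin(19/6) + 1/2 - (3*sqrt(5)*sin(19/6)) = 1/2.
So G(u) = 3*sqrt(u**2 + 1)*sin(2*u**2/3 + 1/2) + 1/2.
Check: d/du[3*sqrt(u**2 + 1)*sin(2*u**2/3 + 1/2) + 1/2] = (4*u**3*cos(2*u**2/3 + 1/2) + 3*u*sin(2*u**2/3 + 1/2) + 4*u*cos(2*u**2/3 + 1/2))/sqrt(u**2 + 1), which equals G'(u).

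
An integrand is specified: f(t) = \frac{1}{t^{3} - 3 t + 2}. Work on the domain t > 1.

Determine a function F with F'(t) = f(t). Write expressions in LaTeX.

Factor the denominator (\left(t - 1\right)^{2} \left(t + 2\right)) and decompose: f = \frac{1}{9 \left(t + 2\right)} - \frac{1}{9 \left(t - 1\right)} + \frac{1}{3 \left(t - 1\right)^{2}}; each piece integrates to a log, atan, or power term.
Check: d/dt[- \frac{\log{\left(t - 1 \right)}}{9} + \frac{\log{\left(t + 2 \right)}}{9} - \frac{1}{3 t - 3}] = \frac{1}{t^{3} - 3 t + 2} = f(t).

An antiderivative is F(t) = - \frac{\log{\left(t - 1 \right)}}{9} + \frac{\log{\left(t + 2 \right)}}{9} - \frac{1}{3 t - 3}.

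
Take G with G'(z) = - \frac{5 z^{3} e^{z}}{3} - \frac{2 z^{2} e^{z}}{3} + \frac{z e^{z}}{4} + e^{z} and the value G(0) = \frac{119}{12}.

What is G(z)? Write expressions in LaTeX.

Recognize the product-rule pattern: G'(z) = u'v + uv' with u = - \frac{5 z^{3}}{3} + \frac{13 z^{2}}{3} - \frac{101 z}{12} + \frac{113}{12}, v = e^{z}, so integration by parts undoes it.
A general antiderivative is \frac{\left(- 20 z^{3} + 52 z^{2} - 101 z + 113\right) e^{z}}{12} + C.
The condition gives C = \frac{119}{12} - (\frac{113}{12}) = \frac{1}{2}.
So G(z) = \frac{\left(- 20 z^{3} + 52 z^{2} - 101 z + 113\right) e^{z} + 6}{12}.
Check: d/dz[\frac{\left(- 20 z^{3} + 52 z^{2} - 101 z + 113\right) e^{z} + 6}{12}] = - \frac{5 z^{3} e^{z}}{3} - \frac{2 z^{2} e^{z}}{3} + \frac{z e^{z}}{4} + e^{z} = G'(z).

G(z) = \frac{\left(- 20 z^{3} + 52 z^{2} - 101 z + 113\right) e^{z} + 6}{12}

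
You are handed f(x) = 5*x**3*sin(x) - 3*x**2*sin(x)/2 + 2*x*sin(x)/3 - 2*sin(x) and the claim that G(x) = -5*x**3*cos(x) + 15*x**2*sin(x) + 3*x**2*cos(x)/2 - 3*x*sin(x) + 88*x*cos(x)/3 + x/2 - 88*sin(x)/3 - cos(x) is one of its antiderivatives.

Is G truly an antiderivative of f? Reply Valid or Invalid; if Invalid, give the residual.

Invalid: d/dx[G] - f = 1/2, which is not 0.

d/dx[G] = 5*x**3*sin(x) - 3*x**2*sin(x)/2 + 2*x*sin(x)/3 - 2*sin(x) + 1/2
d/dx[G] - f(x) = 1/2 != 0.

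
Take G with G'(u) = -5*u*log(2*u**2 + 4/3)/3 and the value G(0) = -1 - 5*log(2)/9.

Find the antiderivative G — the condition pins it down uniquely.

Differentiate the proposed G(u) back; it has to land on the given G'(u).
A general antiderivative is -5*u**2*log(2*u**2 + 4/3)/6 + 5*u**2/6 - 5*log(3*u**2 + 2)/9 + C.
The condition gives C = -1 - 5*log(2)/9 - (-5*log(2)/9) = -1.
So G(u) = (-15*u**2*log(2*u**2 + 4/3) + 15*u**2 - 10*log(3*u**2 + 2) - 18)/18.
Check: d/du[(-15*u**2*log(2*u**2 + 4/3) + 15*u**2 - 10*log(3*u**2 + 2) - 18)/18] = -5*u*log(u**2 + 2/3)/3 - 5*u*log(2)/3, which equals G'(u).

G(u) = (-15*u**2*log(2*u**2 + 4/3) + 15*u**2 - 10*log(3*u**2 + 2) - 18)/18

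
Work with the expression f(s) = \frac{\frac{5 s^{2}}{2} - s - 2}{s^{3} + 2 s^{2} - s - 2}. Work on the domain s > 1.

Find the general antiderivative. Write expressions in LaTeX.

The denominator factors as 2 \left(s - 1\right) \left(s + 1\right) \left(s + 2\right); partial fractions split f into directly integrable pieces: \frac{10}{3 \left(s + 2\right)} - \frac{3}{4 \left(s + 1\right)} - \frac{1}{12 \left(s - 1\right)}.
Check: d/ds[- \frac{\log{\left(s - 1 \right)}}{12} - \frac{3 \log{\left(s + 1 \right)}}{4} + \frac{10 \log{\left(s + 2 \right)}}{3}] = \frac{5 s^{2} - 2 s - 4}{2 s^{3} + 4 s^{2} - 2 s - 4}, which equals f(s).

F(s) = - \frac{\log{\left(s - 1 \right)}}{12} - \frac{3 \log{\left(s + 1 \right)}}{4} + \frac{10 \log{\left(s + 2 \right)}}{3} + C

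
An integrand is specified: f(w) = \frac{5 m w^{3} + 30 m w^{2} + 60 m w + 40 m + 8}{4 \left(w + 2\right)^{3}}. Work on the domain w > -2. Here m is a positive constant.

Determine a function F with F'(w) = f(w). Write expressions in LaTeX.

An antiderivative is F(w) = \frac{5 m w}{4} - \frac{1}{\left(w + 2\right)^{2}}.

Differentiate the proposed F(w) back; it has to land on f(w) exactly.
Check: d/dw[\frac{5 m w}{4} - \frac{1}{\left(w + 2\right)^{2}}] = \frac{5 m w^{3} + 30 m w^{2} + 60 m w + 40 m + 8}{4 w^{3} + 24 w^{2} + 48 w + 32}, which equals f(w).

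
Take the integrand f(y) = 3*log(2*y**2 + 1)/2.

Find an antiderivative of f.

An antiderivative is F(y) = 3*(y*log(2*y**2 + 1) - 2*y + sqrt(2)*atan(sqrt(2)*y))/2.

Recover f(y) by differentiating a candidate F(y); any mismatch rules it out.
Check: d/dy[3*(y*log(2*y**2 + 1) - 2*y + sqrt(2)*atan(sqrt(2)*y))/2] = 3*log(2*y**2 + 1)/2 = f(y).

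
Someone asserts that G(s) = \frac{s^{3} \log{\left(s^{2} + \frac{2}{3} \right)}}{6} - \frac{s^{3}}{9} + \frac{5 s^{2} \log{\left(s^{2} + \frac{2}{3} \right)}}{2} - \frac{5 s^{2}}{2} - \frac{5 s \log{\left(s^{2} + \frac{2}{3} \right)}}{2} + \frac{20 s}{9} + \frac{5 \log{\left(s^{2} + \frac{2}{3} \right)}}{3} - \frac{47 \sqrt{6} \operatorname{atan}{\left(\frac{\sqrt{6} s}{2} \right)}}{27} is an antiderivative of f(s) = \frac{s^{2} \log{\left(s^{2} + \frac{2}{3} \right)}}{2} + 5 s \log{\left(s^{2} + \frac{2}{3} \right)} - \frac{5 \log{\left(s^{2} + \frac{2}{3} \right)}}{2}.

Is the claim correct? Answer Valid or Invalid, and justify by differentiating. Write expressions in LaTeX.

d/ds[G] = \frac{s^{2} \log{\left(s^{2} + \frac{2}{3} \right)}}{2} + 5 s \log{\left(s^{2} + \frac{2}{3} \right)} - \frac{5 \log{\left(s^{2} + \frac{2}{3} \right)}}{2} - 3
d/ds[G] - f(s) = -3 != 0.

Invalid: d/ds[G] - f = -3, which is not 0.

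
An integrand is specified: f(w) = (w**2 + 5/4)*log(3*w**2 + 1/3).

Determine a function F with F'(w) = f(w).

A first test for any F(w): its w-derivative must equal f(w) identically.
Check: d/dw[w**3*log(3*w**2 + 1/3)/3 - 2*w**3/9 + 5*w*log(3*w**2 + 1/3)/4 - 131*w/54 + 131*atan(3*w)/162] = w**2*log(3*w**2 + 1/3) + 5*log(3*w**2 + 1/3)/4, which equals f(w).

An antiderivative is F(w) = w**3*log(3*w**2 + 1/3)/3 - 2*w**3/9 + 5*w*log(3*w**2 + 1/3)/4 - 131*w/54 + 131*atan(3*w)/162.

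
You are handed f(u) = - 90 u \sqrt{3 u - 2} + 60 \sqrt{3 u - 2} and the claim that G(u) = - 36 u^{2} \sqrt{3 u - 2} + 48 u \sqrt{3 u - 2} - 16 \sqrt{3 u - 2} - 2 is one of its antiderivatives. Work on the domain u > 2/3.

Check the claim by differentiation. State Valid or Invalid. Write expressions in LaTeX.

Valid - differentiating G returns exactly f.

d/du[G] = \frac{- 270 u^{2} + 360 u - 120}{\sqrt{3 u - 2}}
This equals f(u) exactly, so the claim holds.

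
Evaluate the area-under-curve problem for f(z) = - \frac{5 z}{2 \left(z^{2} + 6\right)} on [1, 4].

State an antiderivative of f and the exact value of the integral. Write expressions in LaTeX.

Antiderivative: F(z) = - \frac{5 \log{\left(z^{2} + 6 \right)}}{4}; value = - \frac{5 \log{\left(22 \right)}}{4} + \frac{5 \log{\left(7 \right)}}{4}

f matches the chain-rule pattern g'(h)*h' with inner function h(z) = z^{2} + 6; substituting u = h(z) collapses the integral.
F(z) = - \frac{5 \log{\left(z^{2} + 6 \right)}}{4} is an antiderivative of f.
Check: d/dz[- \frac{5 \log{\left(z^{2} + 6 \right)}}{4}] = - \frac{5 z}{2 z^{2} + 12}, which equals f(z).
F(4) = - \frac{5 \log{\left(22 \right)}}{4}; F(1) = - \frac{5 \log{\left(7 \right)}}{4}.
Integral = F(4) - F(1) = - \frac{5 \log{\left(22 \right)}}{4} + \frac{5 \log{\left(7 \right)}}{4}.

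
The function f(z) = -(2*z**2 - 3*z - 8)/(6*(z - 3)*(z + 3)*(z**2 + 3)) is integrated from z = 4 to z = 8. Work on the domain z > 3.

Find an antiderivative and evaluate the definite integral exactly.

Antiderivative: F(z) = -log(z - 3)/432 + 19*log(z + 3)/432 - log(z**2 + 3)/48 - 7*sqrt(3)*atan(sqrt(3)*z/3)/108; value = -7*sqrt(3)*atan(8*sqrt(3)/3)/108 - log(67)/48 - 19*log(7)/432 - log(5)/432 + log(19)/48 + 19*log(11)/432 + 7*sqrt(3)*atan(4*sqrt(3)/3)/108

The denominator factors as 6*(z - 3)*(z + 3)*(z**2 + 3); partial fractions split f into directly integrable pieces: -(3*z + 14)/(72*(z**2 + 3)) + 19/(432*(z + 3)) - 1/(432*(z - 3)).
F(z) = -log(z - 3)/432 + 19*log(z + 3)/432 - log(z**2 + 3)/48 - 7*sqrt(3)*atan(sqrt(3)*z/3)/108 is an antiderivative of f.
Check: d/dz[-log(z - 3)/432 + 19*log(z + 3)/432 - log(z**2 + 3)/48 - 7*sqrt(3)*atan(sqrt(3)*z/3)/108] = (-2*z**2 + 3*z + 8)/(6*z**4 - 36*z**2 - 162), which equals f(z).
F(8) = -7*sqrt(3)*atan(8*sqrt(3)/3)/108 - log(67)/48 - log(5)/432 + 19*log(11)/432; F(4) = -7*sqrt(3)*atan(4*sqrt(3)/3)/108 - log(19)/48 + 19*log(7)/432.
Integral = F(8) - F(4) = -7*sqrt(3)*atan(8*sqrt(3)/3)/108 - log(67)/48 - 19*log(7)/432 - log(5)/432 + log(19)/48 + 19*log(11)/432 + 7*sqrt(3)*atan(4*sqrt(3)/3)/108.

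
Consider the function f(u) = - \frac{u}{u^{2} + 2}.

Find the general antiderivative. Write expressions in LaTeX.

f matches the chain-rule pattern g'(h)*h' with inner function h(u) = u^{2} + 2; substituting w = h(u) collapses the integral.
Check: d/du[- \frac{\log{\left(u^{2} + 2 \right)}}{2}] = - \frac{u}{u^{2} + 2} = f(u).

F(u) = - \frac{\log{\left(u^{2} + 2 \right)}}{2} + C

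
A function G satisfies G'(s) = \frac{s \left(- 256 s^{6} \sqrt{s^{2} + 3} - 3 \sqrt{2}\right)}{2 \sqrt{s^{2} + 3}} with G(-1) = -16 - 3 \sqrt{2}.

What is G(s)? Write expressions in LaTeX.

Check a candidate G(s) by differentiating: d/ds[G] must match the given G'(s).
A general antiderivative is - 16 s^{8} - \frac{3 \sqrt{2 s^{2} + 6}}{2} + C.
The condition gives C = -16 - 3 \sqrt{2} - (-16 - 3 \sqrt{2}) = 0.
So G(s) = - 16 s^{8} - \frac{3 \sqrt{2 s^{2} + 6}}{2}.
Check: d/ds[- 16 s^{8} - \frac{3 \sqrt{2 s^{2} + 6}}{2}] = \frac{- 256 s^{7} \sqrt{s^{2} + 3} - 3 \sqrt{2} s}{2 \sqrt{s^{2} + 3}}, which equals G'(s).

G(s) = - 16 s^{8} - \frac{3 \sqrt{2 s^{2} + 6}}{2}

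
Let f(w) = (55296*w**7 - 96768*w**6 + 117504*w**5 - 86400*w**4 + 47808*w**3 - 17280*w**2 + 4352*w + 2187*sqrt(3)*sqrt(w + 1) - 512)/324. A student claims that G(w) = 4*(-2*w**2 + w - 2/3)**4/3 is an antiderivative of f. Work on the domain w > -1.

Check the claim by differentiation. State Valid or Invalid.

d/dw[G] = 512*w**7/3 - 896*w**6/3 + 1088*w**5/3 - 800*w**4/3 + 1328*w**3/9 - 160*w**2/3 + 1088*w/81 - 128/81
d/dw[G] - f(w) = -27*sqrt(3)*sqrt(w + 1)/4 != 0.

Invalid: d/dw[G] - f = -27*sqrt(3)*sqrt(w + 1)/4, which is not 0.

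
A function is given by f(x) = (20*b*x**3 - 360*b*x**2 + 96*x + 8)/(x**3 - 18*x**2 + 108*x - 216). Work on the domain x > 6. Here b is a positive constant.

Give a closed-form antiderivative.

An antiderivative is F(x) = 4*(5*b*x**3 - 2*x**2 - 1)/(x - 6)**2.

Recognize the product-rule pattern: f = u'v + uv' with u = 4/(x - 6)**2, v = 5*b*x**3 - 2*x**2 - 1, so integration by parts undoes it.
Check: d/dx[4*(5*b*x**3 - 2*x**2 - 1)/(x - 6)**2] = (20*b*x**3 - 360*b*x**2 + 96*x + 8)/(x**3 - 18*x**2 + 108*x - 216) = f(x).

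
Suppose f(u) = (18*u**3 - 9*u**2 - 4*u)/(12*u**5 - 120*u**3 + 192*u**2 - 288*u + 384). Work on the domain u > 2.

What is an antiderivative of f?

An antiderivative is F(u) = (834*u*log(u - 2) - 640*u*log(u + 4) - 97*u*log(u**2 + 2) + 352*sqrt(2)*u*atan(sqrt(2)*u/2) - 1668*log(u - 2) + 1280*log(u + 4) + 194*log(u**2 + 2) - 704*sqrt(2)*atan(sqrt(2)*u/2) - 900)/(3888*u - 7776).

The denominator factors as 12*(u - 2)**2*(u + 4)*(u**2 + 2); partial fractions split f into directly integrable pieces: -(97*u - 352)/(1944*(u**2 + 2)) - 40/(243*(u + 4)) + 139/(648*(u - 2)) + 25/(108*(u - 2)**2).
Check: d/du[(834*u*log(u - 2) - 640*u*log(u + 4) - 97*u*log(u**2 + 2) + 352*sqrt(2)*u*atan(sqrt(2)*u/2) - 1668*log(u - 2) + 1280*log(u + 4) + 194*log(u**2 + 2) - 704*sqrt(2)*atan(sqrt(2)*u/2) - 900)/(3888*u - 7776)] = (18*u**3 - 9*u**2 - 4*u)/(12*u**5 - 120*u**3 + 192*u**2 - 288*u + 384) = f(u).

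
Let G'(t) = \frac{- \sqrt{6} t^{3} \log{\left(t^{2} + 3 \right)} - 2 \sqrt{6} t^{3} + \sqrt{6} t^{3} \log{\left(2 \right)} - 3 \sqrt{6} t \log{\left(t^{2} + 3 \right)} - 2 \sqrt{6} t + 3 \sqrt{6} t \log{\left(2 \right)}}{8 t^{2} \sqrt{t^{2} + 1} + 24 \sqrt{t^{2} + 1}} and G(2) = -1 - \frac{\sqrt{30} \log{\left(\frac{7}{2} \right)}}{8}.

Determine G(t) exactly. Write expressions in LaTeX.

G(t) = \frac{- \sqrt{6} \sqrt{t^{2} + 1} \log{\left(\frac{t^{2}}{2} + \frac{3}{2} \right)} - 8}{8}

G'(t) has the shape u'v + uv' for u = - \frac{\sqrt{\frac{3 t^{2}}{2} + \frac{3}{2}}}{4} and v = \log{\left(\frac{t^{2}}{2} + \frac{3}{2} \right)} — it is the derivative of the product u*v.
A general antiderivative is - \frac{\sqrt{\frac{3 t^{2}}{2} + \frac{3}{2}} \log{\left(\frac{t^{2}}{2} + \frac{3}{2} \right)}}{4} + C.
The condition gives C = -1 - \frac{\sqrt{30} \log{\left(\frac{7}{2} \right)}}{8} - (- \frac{\sqrt{30} \log{\left(\frac{7}{2} \right)}}{8}) = -1.
So G(t) = \frac{- \sqrt{6} \sqrt{t^{2} + 1} \log{\left(\frac{t^{2}}{2} + \frac{3}{2} \right)} - 8}{8}.
Check: d/dt[\frac{- \sqrt{6} \sqrt{t^{2} + 1} \log{\left(\frac{t^{2}}{2} + \frac{3}{2} \right)} - 8}{8}] = \frac{- \sqrt{6} t^{3} \log{\left(t^{2} + 3 \right)} - 2 \sqrt{6} t^{3} + \sqrt{6} t^{3} \log{\left(2 \right)} - 3 \sqrt{6} t \log{\left(t^{2} + 3 \right)} - 2 \sqrt{6} t + 3 \sqrt{6} t \log{\left(2 \right)}}{8 t^{2} \sqrt{t^{2} + 1} + 24 \sqrt{t^{2} + 1}} = G'(t).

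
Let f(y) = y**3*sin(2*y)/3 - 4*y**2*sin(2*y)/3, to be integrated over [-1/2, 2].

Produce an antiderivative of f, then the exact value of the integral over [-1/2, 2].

Antiderivative: F(y) = -(4*y**3*cos(2*y) - 6*y**2*sin(2*y) - 16*y**2*cos(2*y) + 16*y*sin(2*y) - 6*y*cos(2*y) + 3*sin(2*y) + 8*cos(2*y))/24; value = 3*cos(4)/2 + 13*cos(1)/48 + 13*sin(1)/48 - 11*sin(4)/24

The integrand splits into summands that can be handled one at a time.
F(y) = -(4*y**3*cos(2*y) - 6*y**2*sin(2*y) - 16*y**2*cos(2*y) + 16*y*sin(2*y) - 6*y*cos(2*y) + 3*sin(2*y) + 8*cos(2*y))/24 is an antiderivative of f.
Check: d/dy[-(4*y**3*cos(2*y) - 6*y**2*sin(2*y) - 16*y**2*cos(2*y) + 16*y*sin(2*y) - 6*y*cos(2*y) + 3*sin(2*y) + 8*cos(2*y))/24] = y**3*sin(2*y)/3 - 4*y**2*sin(2*y)/3 = f(y).
F(2) = 3*cos(4)/2 - 11*sin(4)/24; F(-1/2) = -13*sin(1)/48 - 13*cos(1)/48.
Integral = F(2) - F(-1/2) = 3*cos(4)/2 + 13*cos(1)/48 + 13*sin(1)/48 - 11*sin(4)/24.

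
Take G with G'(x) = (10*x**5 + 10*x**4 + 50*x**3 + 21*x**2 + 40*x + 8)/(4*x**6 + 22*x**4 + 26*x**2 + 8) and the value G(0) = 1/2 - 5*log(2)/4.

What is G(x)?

A first test for any G(x): its x-derivative must equal the given G'(x).
A general antiderivative is 5*log(x**2 + 1/2)/4 + atan(x/2) + atan(x)/2 + C.
The condition gives C = 1/2 - 5*log(2)/4 - (-5*log(2)/4) = 1/2.
So G(x) = (5*log(x**2 + 1/2) + 4*atan(x/2) + 2*atan(x) + 2)/4.
Check: d/dx[(5*log(x**2 + 1/2) + 4*atan(x/2) + 2*atan(x) + 2)/4] = (10*x**5 + 10*x**4 + 50*x**3 + 21*x**2 + 40*x + 8)/(4*x**6 + 22*x**4 + 26*x**2 + 8) = G'(x).

G(x) = (5*log(x**2 + 1/2) + 4*atan(x/2) + 2*atan(x) + 2)/4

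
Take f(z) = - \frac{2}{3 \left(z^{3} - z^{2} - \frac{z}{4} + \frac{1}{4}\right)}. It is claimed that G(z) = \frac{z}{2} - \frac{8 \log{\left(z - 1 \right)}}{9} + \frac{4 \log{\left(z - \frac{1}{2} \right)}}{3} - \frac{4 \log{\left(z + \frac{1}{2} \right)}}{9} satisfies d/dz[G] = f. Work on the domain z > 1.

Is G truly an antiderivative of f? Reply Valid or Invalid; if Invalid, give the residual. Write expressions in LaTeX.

Invalid: d/dz[G] - f = \frac{1}{2}, which is not 0.

d/dz[G] = \frac{12 z^{3} - 12 z^{2} - 3 z - 13}{24 z^{3} - 24 z^{2} - 6 z + 6}
d/dz[G] - f(z) = \frac{1}{2} != 0.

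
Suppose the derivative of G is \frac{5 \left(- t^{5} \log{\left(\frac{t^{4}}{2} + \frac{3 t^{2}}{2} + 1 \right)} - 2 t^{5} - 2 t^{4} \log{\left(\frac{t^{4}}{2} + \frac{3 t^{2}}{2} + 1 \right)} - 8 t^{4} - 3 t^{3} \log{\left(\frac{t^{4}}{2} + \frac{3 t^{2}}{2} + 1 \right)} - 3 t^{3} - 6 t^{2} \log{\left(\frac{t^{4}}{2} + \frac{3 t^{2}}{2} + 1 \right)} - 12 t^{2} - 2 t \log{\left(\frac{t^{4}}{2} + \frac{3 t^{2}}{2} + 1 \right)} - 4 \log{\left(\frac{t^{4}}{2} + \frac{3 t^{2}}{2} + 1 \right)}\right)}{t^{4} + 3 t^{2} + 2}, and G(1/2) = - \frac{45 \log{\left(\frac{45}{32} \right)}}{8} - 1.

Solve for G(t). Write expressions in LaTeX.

G'(t) has the shape u'v + uv' for u = - \frac{5 t^{2}}{2} - 10 t and v = \log{\left(\frac{t^{4}}{2} + \frac{3 t^{2}}{2} + 1 \right)} — it is the derivative of the product u*v.
A general antiderivative is - \frac{5 \left(t^{2} + 4 t\right) \log{\left(\frac{t^{4}}{2} + \frac{3 t^{2}}{2} + 1 \right)}}{2} + C.
The condition gives C = - \frac{45 \log{\left(\frac{45}{32} \right)}}{8} - 1 - (- \frac{45 \log{\left(\frac{45}{32} \right)}}{8}) = -1.
So G(t) = - \frac{5 t^{2} \log{\left(\frac{t^{4}}{2} + \frac{3 t^{2}}{2} + 1 \right)}}{2} - 10 t \log{\left(\frac{t^{4}}{2} + \frac{3 t^{2}}{2} + 1 \right)} - 1.
Check: d/dt[- \frac{5 t^{2} \log{\left(\frac{t^{4}}{2} + \frac{3 t^{2}}{2} + 1 \right)}}{2} - 10 t \log{\left(\frac{t^{4}}{2} + \frac{3 t^{2}}{2} + 1 \right)} - 1] = \frac{- 5 t^{5} \log{\left(\frac{t^{4}}{2} + \frac{3 t^{2}}{2} + 1 \right)} - 10 t^{5} - 10 t^{4} \log{\left(\frac{t^{4}}{2} + \frac{3 t^{2}}{2} + 1 \right)} - 40 t^{4} - 15 t^{3} \log{\left(\frac{t^{4}}{2} + \frac{3 t^{2}}{2} + 1 \right)} - 15 t^{3} - 30 t^{2} \log{\left(\frac{t^{4}}{2} + \frac{3 t^{2}}{2} + 1 \right)} - 60 t^{2} - 10 t \log{\left(\frac{t^{4}}{2} + \frac{3 t^{2}}{2} + 1 \right)} - 20 \log{\left(\frac{t^{4}}{2} + \frac{3 t^{2}}{2} + 1 \right)}}{t^{4} + 3 t^{2} + 2}, which equals G'(t).

G(t) = - \frac{5 t^{2} \log{\left(\frac{t^{4}}{2} + \frac{3 t^{2}}{2} + 1 \right)}}{2} - 10 t \log{\left(\frac{t^{4}}{2} + \frac{3 t^{2}}{2} + 1 \right)} - 1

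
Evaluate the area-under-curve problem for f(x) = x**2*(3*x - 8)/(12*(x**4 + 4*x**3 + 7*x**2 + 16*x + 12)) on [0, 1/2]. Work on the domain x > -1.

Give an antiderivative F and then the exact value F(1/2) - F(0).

Antiderivative: F(x) = -11*log(x + 1)/120 + 51*log(x + 3)/104 - 29*log(x**2 + 4)/390 - 28*atan(x/2)/195; value = -51*log(3)/104 - 29*log(17/4)/390 - 11*log(3/2)/120 - 28*atan(1/4)/195 + 29*log(4)/390 + 51*log(7/2)/104

Factor the denominator (12*(x + 1)*(x + 3)*(x**2 + 4)) and decompose: f = -(29*x + 56)/(195*(x**2 + 4)) + 51/(104*(x + 3)) - 11/(120*(x + 1)); each piece integrates to a log, atan, or power term.
F(x) = -11*log(x + 1)/120 + 51*log(x + 3)/104 - 29*log(x**2 + 4)/390 - 28*atan(x/2)/195 is an antiderivative of f.
Check: d/dx[-11*log(x + 1)/120 + 51*log(x + 3)/104 - 29*log(x**2 + 4)/390 - 28*atan(x/2)/195] = (3*x**3 - 8*x**2)/(12*x**4 + 48*x**3 + 84*x**2 + 192*x + 144), which equals f(x).
F(1/2) = -29*log(17/4)/390 - 11*log(3/2)/120 - 28*atan(1/4)/195 + 51*log(7/2)/104; F(0) = -29*log(4)/390 + 51*log(3)/104.
Integral = F(1/2) - F(0) = -51*log(3)/104 - 29*log(17/4)/390 - 11*log(3/2)/120 - 28*atan(1/4)/195 + 29*log(4)/390 + 51*log(7/2)/104.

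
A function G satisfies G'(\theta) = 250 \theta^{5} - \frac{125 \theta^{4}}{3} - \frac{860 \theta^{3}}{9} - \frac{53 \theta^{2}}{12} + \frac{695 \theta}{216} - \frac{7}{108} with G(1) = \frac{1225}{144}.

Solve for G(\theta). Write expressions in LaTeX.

G(\theta) = \frac{\left(- 5 \theta^{2} - \frac{3 \theta}{2} + \frac{1}{3}\right)^{2} \left(5 \theta^{2} - 4 \theta - \frac{1}{4}\right)}{3} - 1

Recognize the product-rule pattern: G'(\theta) = u'v + uv' with u = \frac{\left(- 5 \theta^{2} - \frac{3 \theta}{2} + \frac{1}{3}\right)^{2}}{3}, v = 5 \theta^{2} - 4 \theta - \frac{1}{4}, so integration by parts undoes it.
A general antiderivative is \frac{\left(- 5 \theta^{2} - \frac{3 \theta}{2} + \frac{1}{3}\right)^{2} \left(5 \theta^{2} - 4 \theta - \frac{1}{4}\right)}{3} + C.
The condition gives C = \frac{1225}{144} - (\frac{1369}{144}) = -1.
So G(\theta) = \frac{\left(- 5 \theta^{2} - \frac{3 \theta}{2} + \frac{1}{3}\right)^{2} \left(5 \theta^{2} - 4 \theta - \frac{1}{4}\right)}{3} - 1.
Check: d/d\theta[\frac{\left(- 5 \theta^{2} - \frac{3 \theta}{2} + \frac{1}{3}\right)^{2} \left(5 \theta^{2} - 4 \theta - \frac{1}{4}\right)}{3} - 1] = 250 \theta^{5} - \frac{125 \theta^{4}}{3} - \frac{860 \theta^{3}}{9} - \frac{53 \theta^{2}}{12} + \frac{695 \theta}{216} - \frac{7}{108} = G'(\theta).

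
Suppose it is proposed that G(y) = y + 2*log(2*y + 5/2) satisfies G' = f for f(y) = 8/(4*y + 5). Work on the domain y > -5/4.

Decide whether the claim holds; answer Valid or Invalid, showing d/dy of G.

Invalid: d/dy[G] - f = 1, which is not 0.

d/dy[G] = (4*y + 13)/(4*y + 5)
d/dy[G] - f(y) = 1 != 0.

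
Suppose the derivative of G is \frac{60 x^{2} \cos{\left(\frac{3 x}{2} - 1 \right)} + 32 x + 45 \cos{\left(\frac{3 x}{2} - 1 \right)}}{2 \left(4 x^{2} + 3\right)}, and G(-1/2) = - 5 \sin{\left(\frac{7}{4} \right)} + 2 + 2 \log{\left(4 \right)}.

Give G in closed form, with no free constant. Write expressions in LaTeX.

Differentiate the proposed G(x) back; it has to land on the given G'(x).
A general antiderivative is 2 \log{\left(4 x^{2} + 3 \right)} + 5 \sin{\left(\frac{3 x}{2} - 1 \right)} + C.
The condition gives C = - 5 \sin{\left(\frac{7}{4} \right)} + 2 + 2 \log{\left(4 \right)} - (- 5 \sin{\left(\frac{7}{4} \right)} + 2 \log{\left(4 \right)}) = 2.
So G(x) = 2 \log{\left(4 x^{2} + 3 \right)} + 5 \sin{\left(\frac{3 x}{2} - 1 \right)} + 2.
Check: d/dx[2 \log{\left(4 x^{2} + 3 \right)} + 5 \sin{\left(\frac{3 x}{2} - 1 \right)} + 2] = \frac{60 x^{2} \cos{\left(\frac{3 x}{2} - 1 \right)} + 32 x + 45 \cos{\left(\frac{3 x}{2} - 1 \right)}}{8 x^{2} + 6}, which equals G'(x).

G(x) = 2 \log{\left(4 x^{2} + 3 \right)} + 5 \sin{\left(\frac{3 x}{2} - 1 \right)} + 2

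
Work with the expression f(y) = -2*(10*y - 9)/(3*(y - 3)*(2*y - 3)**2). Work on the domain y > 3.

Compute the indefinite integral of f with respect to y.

Factor the denominator (3*(y - 3)*(2*y - 3)**2) and decompose: f = 28/(9*(2*y - 3)) + 8/(3*(2*y - 3)**2) - 14/(9*(y - 3)); each piece integrates to a log, atan, or power term.
Check: d/dy[2*(-7*(2*y - 3)*log(y - 3) + 7*(2*y - 3)*log(y - 3/2) - 6)/(9*(2*y - 3))] = (18 - 20*y)/(12*y**3 - 72*y**2 + 135*y - 81), which equals f(y).

F(y) = 2*(-7*(2*y - 3)*log(y - 3) + 7*(2*y - 3)*log(y - 3/2) - 6)/(9*(2*y - 3)) + C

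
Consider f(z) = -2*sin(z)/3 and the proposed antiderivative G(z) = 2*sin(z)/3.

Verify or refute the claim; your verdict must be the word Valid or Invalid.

Invalid: d/dz[G] - f = 2*sin(z)/3 + 2*cos(z)/3, which is not 0.

d/dz[G] = 2*cos(z)/3
d/dz[G] - f(z) = 2*sin(z)/3 + 2*cos(z)/3 != 0.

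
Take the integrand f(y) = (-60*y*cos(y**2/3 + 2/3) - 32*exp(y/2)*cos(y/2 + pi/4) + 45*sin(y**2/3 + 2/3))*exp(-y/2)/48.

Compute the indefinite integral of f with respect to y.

Differentiate the proposed F(y) back; it has to land on f(y) exactly.
Check: d/dy[-(32*exp(y/2)*sin(y/2 + pi/4) + 45*sin(y**2/3 + 2/3))*exp(-y/2)/24] = (-60*y*cos(y**2/3 + 2/3) - 32*exp(y/2)*cos(y/2 + pi/4) + 45*sin(y**2/3 + 2/3))*exp(-y/2)/48 = f(y).

F(y) = -(32*exp(y/2)*sin(y/2 + pi/4) + 45*sin(y**2/3 + 2/3))*exp(-y/2)/24 + C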